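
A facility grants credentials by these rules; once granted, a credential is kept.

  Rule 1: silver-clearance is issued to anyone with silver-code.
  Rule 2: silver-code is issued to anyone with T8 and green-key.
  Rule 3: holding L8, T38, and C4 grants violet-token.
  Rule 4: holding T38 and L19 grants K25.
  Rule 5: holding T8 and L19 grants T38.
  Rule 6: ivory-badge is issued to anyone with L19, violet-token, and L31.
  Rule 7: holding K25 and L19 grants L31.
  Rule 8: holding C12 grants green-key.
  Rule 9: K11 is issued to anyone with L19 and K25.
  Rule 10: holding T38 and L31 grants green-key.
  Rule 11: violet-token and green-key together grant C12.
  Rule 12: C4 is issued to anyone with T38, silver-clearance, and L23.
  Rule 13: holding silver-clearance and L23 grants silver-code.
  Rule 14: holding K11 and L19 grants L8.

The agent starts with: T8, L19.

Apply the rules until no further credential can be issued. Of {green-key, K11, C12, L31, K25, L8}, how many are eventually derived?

Holding T8 and L19 grants T38 (Rule 5).
Holding T38 and L19 grants K25 (Rule 4).
Holding K25 and L19 grants L31 (Rule 7).
Holding L19 and K25 grants K11 (Rule 9).
Holding T38 and L31 grants green-key (Rule 10).
Holding K11 and L19 grants L8 (Rule 14).
green-key: reached.
K11: reached.
C12 would need violet-token and green-key (Rule 11), but violet-token is never granted.
L31: reached.
K25: reached.
L8: reached.
Reached: green-key, K11, L31, K25, and L8 — 5 of the 6.

5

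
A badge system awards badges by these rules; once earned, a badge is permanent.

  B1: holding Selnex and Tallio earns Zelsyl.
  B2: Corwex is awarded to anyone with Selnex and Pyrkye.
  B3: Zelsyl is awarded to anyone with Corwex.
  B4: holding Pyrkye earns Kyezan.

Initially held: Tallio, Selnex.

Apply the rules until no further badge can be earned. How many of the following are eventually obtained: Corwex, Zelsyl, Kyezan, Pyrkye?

1

With Selnex and Tallio, Zelsyl is earned (B1).
Corwex would need Selnex and Pyrkye (B2), but Pyrkye is never earned.
Zelsyl: reached.
Kyezan would need Pyrkye (B4), but Pyrkye is never earned.
No rule produces Pyrkye, and it is not given.
Reached: Zelsyl — 1 of the 4.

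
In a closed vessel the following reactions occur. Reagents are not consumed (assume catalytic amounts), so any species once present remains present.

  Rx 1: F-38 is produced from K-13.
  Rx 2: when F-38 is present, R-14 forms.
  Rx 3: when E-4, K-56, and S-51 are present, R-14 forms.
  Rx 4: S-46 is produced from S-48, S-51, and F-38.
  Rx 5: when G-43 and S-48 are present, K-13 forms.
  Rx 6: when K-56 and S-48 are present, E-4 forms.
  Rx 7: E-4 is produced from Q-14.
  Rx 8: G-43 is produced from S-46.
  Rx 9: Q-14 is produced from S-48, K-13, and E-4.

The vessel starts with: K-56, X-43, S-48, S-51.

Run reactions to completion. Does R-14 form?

K-56 and S-48 present → E-4 forms (Rx 6).
E-4, K-56, and S-51 present → R-14 forms (Rx 3).

Yes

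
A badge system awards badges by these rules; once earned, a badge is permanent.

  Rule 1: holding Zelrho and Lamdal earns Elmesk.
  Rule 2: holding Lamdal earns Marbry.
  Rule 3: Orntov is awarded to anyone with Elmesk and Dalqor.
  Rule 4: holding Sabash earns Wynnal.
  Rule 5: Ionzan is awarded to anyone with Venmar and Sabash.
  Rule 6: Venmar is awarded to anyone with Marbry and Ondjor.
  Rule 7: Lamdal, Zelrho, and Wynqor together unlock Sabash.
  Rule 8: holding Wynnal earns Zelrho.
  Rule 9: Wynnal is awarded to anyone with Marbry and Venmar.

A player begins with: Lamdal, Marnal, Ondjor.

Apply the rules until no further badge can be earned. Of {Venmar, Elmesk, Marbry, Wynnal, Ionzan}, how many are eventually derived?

With Lamdal, Marbry is earned (Rule 2).
With Marbry and Ondjor, Venmar is earned (Rule 6).
With Marbry and Venmar, Wynnal is earned (Rule 9).
With Wynnal, Zelrho is earned (Rule 8).
With Zelrho and Lamdal, Elmesk is earned (Rule 1).
Venmar: reached.
Elmesk: reached.
Marbry: reached.
Wynnal: reached.
Ionzan would need Venmar and Sabash (Rule 5), but Sabash is never earned.
Reached: Venmar, Elmesk, Marbry, and Wynnal — 4 of the 5.

4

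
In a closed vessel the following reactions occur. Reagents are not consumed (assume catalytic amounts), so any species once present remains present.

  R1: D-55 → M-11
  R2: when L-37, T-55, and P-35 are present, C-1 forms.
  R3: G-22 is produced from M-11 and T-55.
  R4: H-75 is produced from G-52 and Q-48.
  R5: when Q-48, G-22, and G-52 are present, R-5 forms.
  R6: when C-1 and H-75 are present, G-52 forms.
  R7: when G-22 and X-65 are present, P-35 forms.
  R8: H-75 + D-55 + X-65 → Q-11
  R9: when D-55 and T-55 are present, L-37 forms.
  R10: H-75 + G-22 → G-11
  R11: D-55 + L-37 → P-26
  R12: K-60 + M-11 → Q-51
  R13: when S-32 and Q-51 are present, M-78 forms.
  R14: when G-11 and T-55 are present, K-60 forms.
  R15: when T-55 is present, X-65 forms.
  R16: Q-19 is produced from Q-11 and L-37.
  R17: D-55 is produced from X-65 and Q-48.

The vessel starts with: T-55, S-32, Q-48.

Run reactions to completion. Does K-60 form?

No

K-60 would need G-11 and T-55 (R14), but G-11 never forms.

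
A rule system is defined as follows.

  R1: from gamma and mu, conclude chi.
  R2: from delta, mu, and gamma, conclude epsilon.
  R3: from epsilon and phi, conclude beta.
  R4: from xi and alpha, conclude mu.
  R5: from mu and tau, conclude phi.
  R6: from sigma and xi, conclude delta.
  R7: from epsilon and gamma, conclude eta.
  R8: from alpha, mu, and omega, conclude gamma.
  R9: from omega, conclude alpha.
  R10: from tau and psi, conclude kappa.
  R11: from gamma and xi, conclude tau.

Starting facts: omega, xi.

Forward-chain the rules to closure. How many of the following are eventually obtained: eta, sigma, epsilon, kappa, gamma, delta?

omega holds, so alpha follows (R9).
From xi and alpha, R4 gives mu.
alpha, mu, and omega hold, so gamma follows (R8).
eta would need epsilon and gamma (R7), but epsilon is never established.
No rule produces sigma, and it is not given.
epsilon would need delta, mu, and gamma (R2), but delta is never established.
kappa would need tau and psi (R10), but psi is never established.
gamma: reached.
delta would need sigma and xi (R6), but sigma is never established.
Reached: gamma — 1 of the 6.

1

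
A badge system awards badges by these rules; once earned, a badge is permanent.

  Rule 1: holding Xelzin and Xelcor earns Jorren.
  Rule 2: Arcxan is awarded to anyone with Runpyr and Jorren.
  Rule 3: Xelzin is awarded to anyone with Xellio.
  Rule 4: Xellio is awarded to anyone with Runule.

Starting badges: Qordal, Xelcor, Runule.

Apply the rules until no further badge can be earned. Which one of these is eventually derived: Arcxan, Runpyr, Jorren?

Jorren

With Runule, Xellio is earned (Rule 4).
With Xellio, Xelzin is earned (Rule 3).
With Xelzin and Xelcor, Jorren is earned (Rule 1).
No rule produces Runpyr, and it is not given. Arcxan would need Runpyr and Jorren (Rule 2), but Runpyr is never earned.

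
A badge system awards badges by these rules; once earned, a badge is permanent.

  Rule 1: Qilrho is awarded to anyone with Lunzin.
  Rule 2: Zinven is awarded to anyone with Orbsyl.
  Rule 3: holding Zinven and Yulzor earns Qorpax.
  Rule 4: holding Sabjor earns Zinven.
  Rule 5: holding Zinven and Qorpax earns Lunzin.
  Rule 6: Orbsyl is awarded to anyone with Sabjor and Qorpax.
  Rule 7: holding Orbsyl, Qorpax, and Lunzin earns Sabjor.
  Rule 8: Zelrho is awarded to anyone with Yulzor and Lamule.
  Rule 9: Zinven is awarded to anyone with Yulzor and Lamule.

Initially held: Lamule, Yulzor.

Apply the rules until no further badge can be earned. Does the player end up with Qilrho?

With Yulzor and Lamule, Zinven is earned (Rule 9).
With Zinven and Yulzor, Qorpax is earned (Rule 3).
With Zinven and Qorpax, Lunzin is earned (Rule 5).
With Lunzin, Qilrho is earned (Rule 1).

Yes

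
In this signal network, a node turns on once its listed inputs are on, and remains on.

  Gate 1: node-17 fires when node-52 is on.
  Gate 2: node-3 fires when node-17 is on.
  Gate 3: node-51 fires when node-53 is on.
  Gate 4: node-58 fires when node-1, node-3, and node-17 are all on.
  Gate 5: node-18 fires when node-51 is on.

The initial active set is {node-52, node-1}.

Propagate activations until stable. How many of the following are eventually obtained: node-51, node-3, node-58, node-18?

Gate 1: node-52 on → node-17 on.
Gate 2: node-17 on → node-3 on.
Gate 4: node-1, node-3, and node-17 on → node-58 on.
node-51 would need node-53 (Gate 3), but node-53 never turns on.
node-3: reached.
node-58: reached.
node-18 would need node-51 (Gate 5), but node-51 never turns on.
Reached: node-3 and node-58 — 2 of the 4.

2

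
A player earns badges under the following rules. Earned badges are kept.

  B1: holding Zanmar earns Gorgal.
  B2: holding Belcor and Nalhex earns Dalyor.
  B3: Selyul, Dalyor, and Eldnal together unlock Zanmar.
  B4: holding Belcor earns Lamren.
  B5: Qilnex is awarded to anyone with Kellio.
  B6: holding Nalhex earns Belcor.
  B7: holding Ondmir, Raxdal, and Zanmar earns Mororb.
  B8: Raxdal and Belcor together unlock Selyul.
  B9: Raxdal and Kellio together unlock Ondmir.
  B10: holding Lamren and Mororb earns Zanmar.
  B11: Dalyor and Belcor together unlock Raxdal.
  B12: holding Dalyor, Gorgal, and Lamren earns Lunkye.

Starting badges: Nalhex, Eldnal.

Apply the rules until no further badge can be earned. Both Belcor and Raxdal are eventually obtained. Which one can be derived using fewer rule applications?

Belcor

Belcor: With Nalhex, Belcor is earned (B6). [1 rule application]
Raxdal: With Nalhex, Belcor is earned (B6). With Belcor and Nalhex, Dalyor is earned (B2). With Dalyor and Belcor, Raxdal is earned (B11). [3 rule applications]
Belcor needs fewer.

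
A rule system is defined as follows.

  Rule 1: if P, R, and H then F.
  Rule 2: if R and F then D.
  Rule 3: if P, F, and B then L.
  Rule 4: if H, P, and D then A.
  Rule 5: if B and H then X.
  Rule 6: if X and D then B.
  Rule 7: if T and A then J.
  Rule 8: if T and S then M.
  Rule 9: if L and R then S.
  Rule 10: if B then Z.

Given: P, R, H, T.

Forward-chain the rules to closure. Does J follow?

P, R, and H hold, so F follows (Rule 1).
R and F hold, so D follows (Rule 2).
H, P, and D hold, so A follows (Rule 4).
From T and A, Rule 7 gives J.

Yes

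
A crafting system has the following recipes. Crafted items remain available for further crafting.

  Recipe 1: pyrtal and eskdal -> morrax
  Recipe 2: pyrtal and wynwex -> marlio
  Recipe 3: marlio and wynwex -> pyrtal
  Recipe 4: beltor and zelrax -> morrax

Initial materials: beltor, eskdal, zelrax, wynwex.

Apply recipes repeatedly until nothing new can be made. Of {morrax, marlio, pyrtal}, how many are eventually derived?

1

beltor and zelrax -> morrax (Recipe 4).
morrax: reached.
marlio would need pyrtal and wynwex (Recipe 2), but pyrtal is never obtained.
pyrtal would need marlio and wynwex (Recipe 3), but marlio is never obtained.
Reached: morrax — 1 of the 3.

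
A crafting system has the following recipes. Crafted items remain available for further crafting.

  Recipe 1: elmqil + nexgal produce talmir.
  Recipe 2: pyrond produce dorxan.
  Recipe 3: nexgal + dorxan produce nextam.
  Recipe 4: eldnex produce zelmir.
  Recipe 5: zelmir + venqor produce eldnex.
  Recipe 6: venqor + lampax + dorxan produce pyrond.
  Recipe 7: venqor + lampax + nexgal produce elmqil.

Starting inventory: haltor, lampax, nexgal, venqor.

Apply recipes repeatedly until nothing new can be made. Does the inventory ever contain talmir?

Yes

venqor + lampax + nexgal → elmqil (Recipe 7).
Using Recipe 1, elmqil and nexgal make talmir.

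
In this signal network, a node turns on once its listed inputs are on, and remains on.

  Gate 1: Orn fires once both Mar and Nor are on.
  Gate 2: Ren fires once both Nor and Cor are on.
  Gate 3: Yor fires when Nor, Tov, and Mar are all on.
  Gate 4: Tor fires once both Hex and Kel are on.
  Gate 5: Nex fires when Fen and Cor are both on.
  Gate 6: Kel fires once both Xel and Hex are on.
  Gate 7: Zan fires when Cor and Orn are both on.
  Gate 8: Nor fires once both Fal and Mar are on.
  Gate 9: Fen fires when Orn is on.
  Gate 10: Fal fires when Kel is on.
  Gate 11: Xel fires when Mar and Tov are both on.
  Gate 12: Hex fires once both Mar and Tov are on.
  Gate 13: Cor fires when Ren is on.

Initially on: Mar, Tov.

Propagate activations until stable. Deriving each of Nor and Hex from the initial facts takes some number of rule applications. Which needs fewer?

Hex

Hex: Gate 12: Mar and Tov on → Hex on. [1 rule application]
Nor: Mar and Tov are on, so Hex fires (Gate 12). Mar and Tov are on, so Xel fires (Gate 11). Gate 6: Xel and Hex on → Kel on. Kel is on, so Fal fires (Gate 10). Fal and Mar are on, so Nor fires (Gate 8). [5 rule applications]
Hex needs fewer.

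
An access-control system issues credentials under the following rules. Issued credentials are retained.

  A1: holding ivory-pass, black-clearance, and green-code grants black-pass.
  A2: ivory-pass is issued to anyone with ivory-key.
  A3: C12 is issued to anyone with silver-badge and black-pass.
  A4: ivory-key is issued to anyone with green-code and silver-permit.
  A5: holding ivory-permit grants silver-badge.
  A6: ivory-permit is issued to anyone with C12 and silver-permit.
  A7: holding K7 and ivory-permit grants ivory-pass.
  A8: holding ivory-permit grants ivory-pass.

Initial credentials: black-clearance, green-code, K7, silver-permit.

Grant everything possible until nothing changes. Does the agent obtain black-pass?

Holding green-code and silver-permit grants ivory-key (A4).
Holding ivory-key grants ivory-pass (A2).
Holding ivory-pass, black-clearance, and green-code grants black-pass (A1).

Yes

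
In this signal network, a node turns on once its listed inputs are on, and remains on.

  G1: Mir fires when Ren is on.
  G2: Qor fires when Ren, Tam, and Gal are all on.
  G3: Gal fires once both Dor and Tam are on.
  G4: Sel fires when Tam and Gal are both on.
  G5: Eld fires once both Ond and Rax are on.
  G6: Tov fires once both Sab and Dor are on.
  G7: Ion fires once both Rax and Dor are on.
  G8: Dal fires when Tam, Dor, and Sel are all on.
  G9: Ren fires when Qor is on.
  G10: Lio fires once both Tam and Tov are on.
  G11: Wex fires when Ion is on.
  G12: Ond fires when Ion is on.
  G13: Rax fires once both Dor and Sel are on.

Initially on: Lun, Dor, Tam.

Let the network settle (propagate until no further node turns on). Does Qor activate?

No

Qor would need Ren, Tam, and Gal (G2), but Ren never turns on.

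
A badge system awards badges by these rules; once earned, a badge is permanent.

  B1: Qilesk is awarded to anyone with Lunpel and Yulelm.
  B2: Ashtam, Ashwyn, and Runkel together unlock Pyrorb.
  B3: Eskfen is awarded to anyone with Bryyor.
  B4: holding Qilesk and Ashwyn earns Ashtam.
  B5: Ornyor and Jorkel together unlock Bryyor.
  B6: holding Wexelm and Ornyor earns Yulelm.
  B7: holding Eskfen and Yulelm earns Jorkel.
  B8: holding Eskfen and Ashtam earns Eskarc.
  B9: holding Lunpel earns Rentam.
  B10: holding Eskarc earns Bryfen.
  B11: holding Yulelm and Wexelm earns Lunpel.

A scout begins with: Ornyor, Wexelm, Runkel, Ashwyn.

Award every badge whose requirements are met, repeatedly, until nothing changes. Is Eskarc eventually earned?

No

Eskarc would need Eskfen and Ashtam (B8), but Eskfen is never earned.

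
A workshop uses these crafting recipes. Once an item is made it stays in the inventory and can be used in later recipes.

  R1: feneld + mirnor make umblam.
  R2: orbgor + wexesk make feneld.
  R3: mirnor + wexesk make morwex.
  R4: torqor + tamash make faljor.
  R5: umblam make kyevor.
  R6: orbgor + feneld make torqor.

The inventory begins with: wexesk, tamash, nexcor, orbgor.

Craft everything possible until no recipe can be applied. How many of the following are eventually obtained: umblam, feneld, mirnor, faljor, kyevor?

orbgor + wexesk → feneld (R2).
orbgor + feneld → torqor (R6).
Using R4, torqor and tamash make faljor.
umblam would need feneld and mirnor (R1), but mirnor is never obtained.
feneld: reached.
No rule produces mirnor, and it is not given.
faljor: reached.
kyevor would need umblam (R5), but umblam is never obtained.
Reached: feneld and faljor — 2 of the 5.

2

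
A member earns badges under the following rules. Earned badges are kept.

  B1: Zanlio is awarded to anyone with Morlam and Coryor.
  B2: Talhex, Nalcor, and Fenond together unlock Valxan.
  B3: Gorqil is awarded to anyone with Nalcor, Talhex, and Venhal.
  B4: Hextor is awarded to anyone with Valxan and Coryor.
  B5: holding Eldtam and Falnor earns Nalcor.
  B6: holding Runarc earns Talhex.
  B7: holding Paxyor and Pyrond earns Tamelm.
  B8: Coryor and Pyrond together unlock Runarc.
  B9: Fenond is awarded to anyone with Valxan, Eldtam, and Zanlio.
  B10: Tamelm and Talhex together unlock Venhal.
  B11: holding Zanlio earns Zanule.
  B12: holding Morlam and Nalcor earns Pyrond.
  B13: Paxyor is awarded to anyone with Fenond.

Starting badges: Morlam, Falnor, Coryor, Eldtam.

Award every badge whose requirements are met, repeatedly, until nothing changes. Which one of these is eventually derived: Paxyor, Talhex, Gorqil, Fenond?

Talhex

With Eldtam and Falnor, Nalcor is earned (B5).
With Morlam and Nalcor, Pyrond is earned (B12).
With Coryor and Pyrond, Runarc is earned (B8).
With Runarc, Talhex is earned (B6).
Gorqil would need Nalcor, Talhex, and Venhal (B3), but Venhal is never earned. Paxyor would need Fenond (B13), but Fenond is never earned. Fenond would need Valxan, Eldtam, and Zanlio (B9), but Valxan is never earned.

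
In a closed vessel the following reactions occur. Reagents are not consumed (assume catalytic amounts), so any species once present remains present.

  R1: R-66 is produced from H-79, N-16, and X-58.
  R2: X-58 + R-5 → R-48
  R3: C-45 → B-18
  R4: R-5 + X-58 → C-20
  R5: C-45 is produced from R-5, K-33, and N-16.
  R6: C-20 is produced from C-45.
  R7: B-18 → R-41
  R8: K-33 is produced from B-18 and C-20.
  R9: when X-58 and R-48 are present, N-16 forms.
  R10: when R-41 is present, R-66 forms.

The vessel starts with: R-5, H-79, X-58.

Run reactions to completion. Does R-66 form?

Yes

X-58 and R-5 present → R-48 forms (R2).
X-58 and R-48 present → N-16 forms (R9).
H-79, N-16, and X-58 present → R-66 forms (R1).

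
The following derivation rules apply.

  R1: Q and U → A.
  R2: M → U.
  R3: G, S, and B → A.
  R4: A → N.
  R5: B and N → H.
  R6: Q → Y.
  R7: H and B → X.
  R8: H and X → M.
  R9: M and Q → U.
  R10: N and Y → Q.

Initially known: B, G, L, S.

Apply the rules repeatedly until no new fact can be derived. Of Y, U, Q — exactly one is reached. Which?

G, S, and B hold, so A follows (R3).
A holds, so N follows (R4).
B and N hold, so H follows (R5).
From H and B, R7 gives X.
H and X hold, so M follows (R8).
M holds, so U follows (R2).
Y would need Q (R6), but Q is never established. Q would need N and Y (R10), but Y is never established.

U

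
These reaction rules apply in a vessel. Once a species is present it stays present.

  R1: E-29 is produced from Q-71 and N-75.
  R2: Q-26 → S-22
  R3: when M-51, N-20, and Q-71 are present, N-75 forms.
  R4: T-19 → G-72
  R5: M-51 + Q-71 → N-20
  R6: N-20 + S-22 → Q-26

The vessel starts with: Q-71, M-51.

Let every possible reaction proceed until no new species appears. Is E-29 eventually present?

Yes

M-51 and Q-71 present → N-20 forms (R5).
M-51, N-20, and Q-71 present → N-75 forms (R3).
Q-71 and N-75 present → E-29 forms (R1).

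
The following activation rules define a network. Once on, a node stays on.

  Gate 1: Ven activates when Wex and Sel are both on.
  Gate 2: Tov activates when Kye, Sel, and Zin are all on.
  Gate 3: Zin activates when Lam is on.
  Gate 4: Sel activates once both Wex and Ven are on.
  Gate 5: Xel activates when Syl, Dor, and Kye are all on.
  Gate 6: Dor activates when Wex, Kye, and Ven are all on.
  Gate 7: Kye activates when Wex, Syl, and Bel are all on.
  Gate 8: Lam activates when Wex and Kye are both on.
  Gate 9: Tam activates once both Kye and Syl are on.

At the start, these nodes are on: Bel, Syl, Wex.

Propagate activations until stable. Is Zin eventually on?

Gate 7: Wex, Syl, and Bel on → Kye on.
Wex and Kye are on, so Lam activates (Gate 8).
Gate 3: Lam on → Zin on.

Yes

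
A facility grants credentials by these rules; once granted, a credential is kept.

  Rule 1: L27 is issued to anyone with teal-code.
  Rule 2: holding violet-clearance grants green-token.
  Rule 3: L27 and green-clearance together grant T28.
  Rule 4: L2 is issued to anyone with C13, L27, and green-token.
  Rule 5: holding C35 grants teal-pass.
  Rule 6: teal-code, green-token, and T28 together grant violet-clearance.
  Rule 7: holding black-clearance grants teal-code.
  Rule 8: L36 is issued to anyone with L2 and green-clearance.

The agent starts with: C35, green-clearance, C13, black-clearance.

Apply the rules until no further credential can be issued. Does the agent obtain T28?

Yes

Holding black-clearance grants teal-code (Rule 7).
Holding teal-code grants L27 (Rule 1).
Holding L27 and green-clearance grants T28 (Rule 3).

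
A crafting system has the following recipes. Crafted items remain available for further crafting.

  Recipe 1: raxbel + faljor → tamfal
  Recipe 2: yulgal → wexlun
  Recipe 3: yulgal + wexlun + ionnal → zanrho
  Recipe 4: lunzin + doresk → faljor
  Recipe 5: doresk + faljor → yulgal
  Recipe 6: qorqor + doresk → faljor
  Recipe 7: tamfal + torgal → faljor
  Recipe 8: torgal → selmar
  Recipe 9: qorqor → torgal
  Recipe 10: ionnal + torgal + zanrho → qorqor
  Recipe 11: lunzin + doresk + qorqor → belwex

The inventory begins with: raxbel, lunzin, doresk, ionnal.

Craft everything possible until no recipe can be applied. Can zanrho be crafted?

Yes

lunzin + doresk → faljor (Recipe 4).
Using Recipe 5, doresk and faljor make yulgal.
yulgal → wexlun (Recipe 2).
Using Recipe 3, yulgal, wexlun, and ionnal make zanrho.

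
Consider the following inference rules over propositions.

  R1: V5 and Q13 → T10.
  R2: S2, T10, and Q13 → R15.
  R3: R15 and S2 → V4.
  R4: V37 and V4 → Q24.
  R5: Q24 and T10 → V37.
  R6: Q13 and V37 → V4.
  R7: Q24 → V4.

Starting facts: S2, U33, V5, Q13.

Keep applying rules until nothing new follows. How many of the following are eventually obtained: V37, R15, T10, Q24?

2

V5 and Q13 hold, so T10 follows (R1).
From S2, T10, and Q13, R2 gives R15.
V37 would need Q24 and T10 (R5), but Q24 is never established.
R15: reached.
T10: reached.
Q24 would need V37 and V4 (R4), but V37 is never established.
Reached: R15 and T10 — 2 of the 4.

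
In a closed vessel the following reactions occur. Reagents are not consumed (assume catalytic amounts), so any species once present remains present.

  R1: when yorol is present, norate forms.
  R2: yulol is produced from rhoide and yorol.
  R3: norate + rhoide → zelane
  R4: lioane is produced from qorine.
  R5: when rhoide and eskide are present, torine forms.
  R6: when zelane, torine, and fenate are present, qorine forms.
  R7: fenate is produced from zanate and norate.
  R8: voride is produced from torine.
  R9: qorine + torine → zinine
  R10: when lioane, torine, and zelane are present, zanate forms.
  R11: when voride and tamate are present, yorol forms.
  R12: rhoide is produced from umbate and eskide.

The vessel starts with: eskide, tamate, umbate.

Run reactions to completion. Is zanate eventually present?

zanate would need lioane, torine, and zelane (R10), but lioane never forms.

No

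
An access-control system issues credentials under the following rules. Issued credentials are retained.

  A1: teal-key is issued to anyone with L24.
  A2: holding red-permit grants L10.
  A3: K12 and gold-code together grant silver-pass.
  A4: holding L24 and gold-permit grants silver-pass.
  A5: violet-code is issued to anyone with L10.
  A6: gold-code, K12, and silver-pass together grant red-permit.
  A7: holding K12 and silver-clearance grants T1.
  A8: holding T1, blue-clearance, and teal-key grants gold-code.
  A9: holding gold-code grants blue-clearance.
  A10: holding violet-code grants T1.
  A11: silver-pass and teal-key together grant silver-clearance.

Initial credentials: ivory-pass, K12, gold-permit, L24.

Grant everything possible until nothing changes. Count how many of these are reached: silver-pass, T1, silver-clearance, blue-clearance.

3

Holding L24 and gold-permit grants silver-pass (A4).
Holding L24 grants teal-key (A1).
Holding silver-pass and teal-key grants silver-clearance (A11).
Holding K12 and silver-clearance grants T1 (A7).
silver-pass: reached.
T1: reached.
silver-clearance: reached.
blue-clearance would need gold-code (A9), but gold-code is never granted.
Reached: silver-pass, T1, and silver-clearance — 3 of the 4.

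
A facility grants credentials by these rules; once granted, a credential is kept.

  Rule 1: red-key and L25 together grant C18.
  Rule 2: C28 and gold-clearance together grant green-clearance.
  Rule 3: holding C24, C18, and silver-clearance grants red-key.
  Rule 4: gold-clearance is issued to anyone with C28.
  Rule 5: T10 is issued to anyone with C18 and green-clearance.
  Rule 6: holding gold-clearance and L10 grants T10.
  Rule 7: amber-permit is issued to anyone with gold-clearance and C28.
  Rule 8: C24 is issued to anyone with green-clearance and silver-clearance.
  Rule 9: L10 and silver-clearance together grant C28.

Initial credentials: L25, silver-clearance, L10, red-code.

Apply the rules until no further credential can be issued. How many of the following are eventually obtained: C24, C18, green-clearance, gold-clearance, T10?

Holding L10 and silver-clearance grants C28 (Rule 9).
Holding C28 grants gold-clearance (Rule 4).
Holding gold-clearance and L10 grants T10 (Rule 6).
Holding C28 and gold-clearance grants green-clearance (Rule 2).
Holding green-clearance and silver-clearance grants C24 (Rule 8).
C24: reached.
C18 would need red-key and L25 (Rule 1), but red-key is never granted.
green-clearance: reached.
gold-clearance: reached.
T10: reached.
Reached: C24, green-clearance, gold-clearance, and T10 — 4 of the 5.

4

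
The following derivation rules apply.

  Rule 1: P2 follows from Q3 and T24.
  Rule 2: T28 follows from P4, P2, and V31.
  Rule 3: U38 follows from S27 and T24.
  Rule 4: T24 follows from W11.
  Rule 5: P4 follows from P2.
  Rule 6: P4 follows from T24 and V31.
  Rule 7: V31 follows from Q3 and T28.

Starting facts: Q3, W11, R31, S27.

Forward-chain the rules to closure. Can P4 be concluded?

Yes

W11 holds, so T24 follows (Rule 4).
Q3 and T24 hold, so P2 follows (Rule 1).
P2 holds, so P4 follows (Rule 5).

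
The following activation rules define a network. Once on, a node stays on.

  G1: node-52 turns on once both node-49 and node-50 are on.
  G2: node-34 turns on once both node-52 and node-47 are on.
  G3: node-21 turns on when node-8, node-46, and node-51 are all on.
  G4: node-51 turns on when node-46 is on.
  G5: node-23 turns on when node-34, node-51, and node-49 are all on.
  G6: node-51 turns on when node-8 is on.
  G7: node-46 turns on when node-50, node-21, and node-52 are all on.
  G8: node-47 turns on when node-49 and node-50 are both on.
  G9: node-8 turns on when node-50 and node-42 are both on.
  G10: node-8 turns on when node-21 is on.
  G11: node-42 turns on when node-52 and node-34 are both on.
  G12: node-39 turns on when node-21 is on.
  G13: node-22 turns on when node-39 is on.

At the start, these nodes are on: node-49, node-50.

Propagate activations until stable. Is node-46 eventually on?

node-46 would need node-50, node-21, and node-52 (G7), but node-21 never turns on.

No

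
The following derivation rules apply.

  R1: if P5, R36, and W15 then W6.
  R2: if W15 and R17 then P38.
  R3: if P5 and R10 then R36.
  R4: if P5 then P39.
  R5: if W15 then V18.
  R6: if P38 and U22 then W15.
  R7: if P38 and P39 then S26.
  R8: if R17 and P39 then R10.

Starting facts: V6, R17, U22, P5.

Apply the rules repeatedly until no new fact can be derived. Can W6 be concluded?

No

W6 would need P5, R36, and W15 (R1), but W15 is never established.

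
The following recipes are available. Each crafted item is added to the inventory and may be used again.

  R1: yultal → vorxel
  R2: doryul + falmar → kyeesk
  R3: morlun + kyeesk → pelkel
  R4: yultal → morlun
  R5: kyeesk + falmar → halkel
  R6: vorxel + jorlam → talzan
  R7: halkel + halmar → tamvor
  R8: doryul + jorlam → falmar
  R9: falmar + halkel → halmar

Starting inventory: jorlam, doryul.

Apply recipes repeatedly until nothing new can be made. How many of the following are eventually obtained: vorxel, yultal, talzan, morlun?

0

vorxel would need yultal (R1), but yultal is never obtained.
No rule produces yultal, and it is not given.
talzan would need vorxel and jorlam (R6), but vorxel is never obtained.
morlun would need yultal (R4), but yultal is never obtained.
None of the 4 are reached.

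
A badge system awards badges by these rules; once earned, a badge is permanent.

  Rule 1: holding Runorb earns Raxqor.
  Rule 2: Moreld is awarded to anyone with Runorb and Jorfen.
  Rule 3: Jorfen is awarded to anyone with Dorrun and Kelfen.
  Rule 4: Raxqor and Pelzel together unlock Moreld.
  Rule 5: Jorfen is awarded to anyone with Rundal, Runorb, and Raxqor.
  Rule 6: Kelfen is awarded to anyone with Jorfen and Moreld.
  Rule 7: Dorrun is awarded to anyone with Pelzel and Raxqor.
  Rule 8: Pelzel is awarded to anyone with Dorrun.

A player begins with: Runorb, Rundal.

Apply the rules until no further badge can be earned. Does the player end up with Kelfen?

With Runorb, Raxqor is earned (Rule 1).
With Rundal, Runorb, and Raxqor, Jorfen is earned (Rule 5).
With Runorb and Jorfen, Moreld is earned (Rule 2).
With Jorfen and Moreld, Kelfen is earned (Rule 6).

Yes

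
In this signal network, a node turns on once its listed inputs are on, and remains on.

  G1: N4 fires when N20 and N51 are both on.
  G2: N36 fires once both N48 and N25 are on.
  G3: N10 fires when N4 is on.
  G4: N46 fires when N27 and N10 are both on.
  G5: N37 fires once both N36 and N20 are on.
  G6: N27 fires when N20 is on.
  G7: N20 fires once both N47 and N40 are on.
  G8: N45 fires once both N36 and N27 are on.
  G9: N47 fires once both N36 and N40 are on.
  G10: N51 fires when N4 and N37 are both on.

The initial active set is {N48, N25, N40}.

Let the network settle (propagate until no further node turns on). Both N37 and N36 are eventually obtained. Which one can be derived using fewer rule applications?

N36

N36: N48 and N25 are on, so N36 fires (G2). [1 rule application]
N37: G2: N48 and N25 on → N36 on. G9: N36 and N40 on → N47 on. N47 and N40 are on, so N20 fires (G7). G5: N36 and N20 on → N37 on. [4 rule applications]
N36 needs fewer.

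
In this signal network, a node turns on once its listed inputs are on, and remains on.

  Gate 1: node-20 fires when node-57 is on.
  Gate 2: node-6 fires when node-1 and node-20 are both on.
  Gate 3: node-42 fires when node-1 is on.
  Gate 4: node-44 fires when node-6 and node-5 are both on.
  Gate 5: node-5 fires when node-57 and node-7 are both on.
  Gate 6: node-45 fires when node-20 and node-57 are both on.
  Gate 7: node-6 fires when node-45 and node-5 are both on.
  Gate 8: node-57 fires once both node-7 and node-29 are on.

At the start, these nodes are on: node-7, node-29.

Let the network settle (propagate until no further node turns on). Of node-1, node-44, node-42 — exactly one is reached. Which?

Gate 8: node-7 and node-29 on → node-57 on.
node-57 is on, so node-20 fires (Gate 1).
Gate 5: node-57 and node-7 on → node-5 on.
node-20 and node-57 are on, so node-45 fires (Gate 6).
Gate 7: node-45 and node-5 on → node-6 on.
node-6 and node-5 are on, so node-44 fires (Gate 4).
node-42 would need node-1 (Gate 3), but node-1 never turns on. No rule produces node-1, and it is not given.

node-44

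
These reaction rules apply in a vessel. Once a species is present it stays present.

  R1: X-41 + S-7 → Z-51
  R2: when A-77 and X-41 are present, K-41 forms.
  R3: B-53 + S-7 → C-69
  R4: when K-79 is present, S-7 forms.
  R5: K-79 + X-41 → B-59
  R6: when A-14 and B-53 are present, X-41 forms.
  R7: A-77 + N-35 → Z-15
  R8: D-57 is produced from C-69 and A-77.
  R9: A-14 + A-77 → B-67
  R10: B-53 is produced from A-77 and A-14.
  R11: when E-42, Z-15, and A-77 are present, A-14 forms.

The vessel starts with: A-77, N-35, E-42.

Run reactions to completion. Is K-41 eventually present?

Yes

A-77 and N-35 present → Z-15 forms (R7).
E-42, Z-15, and A-77 present → A-14 forms (R11).
A-77 and A-14 present → B-53 forms (R10).
A-14 and B-53 present → X-41 forms (R6).
A-77 and X-41 present → K-41 forms (R2).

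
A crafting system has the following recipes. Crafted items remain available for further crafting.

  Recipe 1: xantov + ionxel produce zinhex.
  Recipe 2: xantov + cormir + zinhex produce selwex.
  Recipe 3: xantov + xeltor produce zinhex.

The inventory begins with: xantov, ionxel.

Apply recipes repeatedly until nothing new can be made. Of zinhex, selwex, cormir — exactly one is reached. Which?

zinhex

Using Recipe 1, xantov and ionxel make zinhex.
No rule produces cormir, and it is not given. selwex would need xantov, cormir, and zinhex (Recipe 2), but cormir is never obtained.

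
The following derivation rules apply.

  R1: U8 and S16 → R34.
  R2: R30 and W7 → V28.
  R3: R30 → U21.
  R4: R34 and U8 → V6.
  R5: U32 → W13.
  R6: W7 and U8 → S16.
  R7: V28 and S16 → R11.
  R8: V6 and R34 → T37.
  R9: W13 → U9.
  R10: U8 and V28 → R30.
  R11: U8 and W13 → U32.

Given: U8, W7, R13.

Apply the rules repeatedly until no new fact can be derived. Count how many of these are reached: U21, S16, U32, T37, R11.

2

From W7 and U8, R6 gives S16.
U8 and S16 hold, so R34 follows (R1).
From R34 and U8, R4 gives V6.
V6 and R34 hold, so T37 follows (R8).
U21 would need R30 (R3), but R30 is never established.
S16: reached.
U32 would need U8 and W13 (R11), but W13 is never established.
T37: reached.
R11 would need V28 and S16 (R7), but V28 is never established.
Reached: S16 and T37 — 2 of the 5.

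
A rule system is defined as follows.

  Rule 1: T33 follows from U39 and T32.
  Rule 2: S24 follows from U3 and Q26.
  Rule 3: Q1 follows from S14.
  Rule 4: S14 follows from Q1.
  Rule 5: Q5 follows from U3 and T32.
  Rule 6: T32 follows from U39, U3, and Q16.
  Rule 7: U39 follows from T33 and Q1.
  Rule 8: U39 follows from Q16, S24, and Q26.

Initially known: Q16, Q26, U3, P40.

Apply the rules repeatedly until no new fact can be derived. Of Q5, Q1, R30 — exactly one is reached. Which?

Q5

From U3 and Q26, Rule 2 gives S24.
Q16, S24, and Q26 hold, so U39 follows (Rule 8).
U39, U3, and Q16 hold, so T32 follows (Rule 6).
U3 and T32 hold, so Q5 follows (Rule 5).
Q1 would need S14 (Rule 3), but S14 is never established. No rule produces R30, and it is not given.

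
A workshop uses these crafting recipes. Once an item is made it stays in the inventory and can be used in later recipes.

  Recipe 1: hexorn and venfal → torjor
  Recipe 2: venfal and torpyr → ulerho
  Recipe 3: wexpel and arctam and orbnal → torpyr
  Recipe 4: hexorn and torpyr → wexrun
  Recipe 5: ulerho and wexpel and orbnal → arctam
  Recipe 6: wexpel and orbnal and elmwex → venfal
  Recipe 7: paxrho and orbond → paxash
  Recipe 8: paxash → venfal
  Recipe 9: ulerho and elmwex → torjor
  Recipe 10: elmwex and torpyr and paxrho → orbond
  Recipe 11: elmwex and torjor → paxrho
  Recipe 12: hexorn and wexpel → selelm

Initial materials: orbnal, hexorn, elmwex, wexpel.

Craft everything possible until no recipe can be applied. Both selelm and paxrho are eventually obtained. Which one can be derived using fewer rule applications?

selelm

selelm: hexorn and wexpel → selelm (Recipe 12). [1 rule application]
paxrho: wexpel and orbnal and elmwex → venfal (Recipe 6). Using Recipe 1, hexorn and venfal make torjor. Using Recipe 11, elmwex and torjor make paxrho. [3 rule applications]
selelm needs fewer.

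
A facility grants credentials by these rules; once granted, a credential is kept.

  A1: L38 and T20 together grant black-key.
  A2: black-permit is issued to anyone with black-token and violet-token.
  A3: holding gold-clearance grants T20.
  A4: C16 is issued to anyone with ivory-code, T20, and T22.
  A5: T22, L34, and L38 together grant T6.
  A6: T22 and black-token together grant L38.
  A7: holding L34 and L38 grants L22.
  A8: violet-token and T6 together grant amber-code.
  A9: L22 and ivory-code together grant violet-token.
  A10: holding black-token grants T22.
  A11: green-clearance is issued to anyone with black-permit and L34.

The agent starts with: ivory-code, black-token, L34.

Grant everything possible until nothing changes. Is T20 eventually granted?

T20 would need gold-clearance (A3), but gold-clearance is never granted.

No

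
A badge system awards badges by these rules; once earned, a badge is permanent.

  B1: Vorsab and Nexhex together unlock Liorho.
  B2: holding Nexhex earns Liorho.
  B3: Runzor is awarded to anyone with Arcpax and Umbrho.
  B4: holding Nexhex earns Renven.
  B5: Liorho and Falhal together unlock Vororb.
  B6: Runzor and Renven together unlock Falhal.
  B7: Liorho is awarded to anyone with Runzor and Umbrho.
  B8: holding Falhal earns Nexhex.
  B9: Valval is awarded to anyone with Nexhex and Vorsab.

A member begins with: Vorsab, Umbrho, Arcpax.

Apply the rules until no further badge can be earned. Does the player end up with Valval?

Valval would need Nexhex and Vorsab (B9), but Nexhex is never earned.

No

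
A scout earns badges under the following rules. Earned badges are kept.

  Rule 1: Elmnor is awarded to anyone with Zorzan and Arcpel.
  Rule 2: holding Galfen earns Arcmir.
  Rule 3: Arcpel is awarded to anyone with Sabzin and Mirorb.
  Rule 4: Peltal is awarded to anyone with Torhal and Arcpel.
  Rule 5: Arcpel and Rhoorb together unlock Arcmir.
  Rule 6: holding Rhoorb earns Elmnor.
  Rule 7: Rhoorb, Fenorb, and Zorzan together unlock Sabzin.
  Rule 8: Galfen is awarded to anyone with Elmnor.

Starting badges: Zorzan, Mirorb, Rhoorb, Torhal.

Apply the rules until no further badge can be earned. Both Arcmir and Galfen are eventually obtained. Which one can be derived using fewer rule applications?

Galfen

Galfen: With Rhoorb, Elmnor is earned (Rule 6). With Elmnor, Galfen is earned (Rule 8). [2 rule applications]
Arcmir: With Rhoorb, Elmnor is earned (Rule 6). With Elmnor, Galfen is earned (Rule 8). With Galfen, Arcmir is earned (Rule 2). [3 rule applications]
Galfen needs fewer.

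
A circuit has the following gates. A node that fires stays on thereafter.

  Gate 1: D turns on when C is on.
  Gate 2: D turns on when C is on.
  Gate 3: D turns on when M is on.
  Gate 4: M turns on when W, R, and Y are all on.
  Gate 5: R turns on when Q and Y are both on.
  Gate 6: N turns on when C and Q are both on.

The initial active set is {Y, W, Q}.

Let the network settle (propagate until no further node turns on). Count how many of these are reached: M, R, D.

Gate 5: Q and Y on → R on.
W, R, and Y are on, so M turns on (Gate 4).
Gate 3: M on → D on.
M: reached.
R: reached.
D: reached.
All 3 are reached.

3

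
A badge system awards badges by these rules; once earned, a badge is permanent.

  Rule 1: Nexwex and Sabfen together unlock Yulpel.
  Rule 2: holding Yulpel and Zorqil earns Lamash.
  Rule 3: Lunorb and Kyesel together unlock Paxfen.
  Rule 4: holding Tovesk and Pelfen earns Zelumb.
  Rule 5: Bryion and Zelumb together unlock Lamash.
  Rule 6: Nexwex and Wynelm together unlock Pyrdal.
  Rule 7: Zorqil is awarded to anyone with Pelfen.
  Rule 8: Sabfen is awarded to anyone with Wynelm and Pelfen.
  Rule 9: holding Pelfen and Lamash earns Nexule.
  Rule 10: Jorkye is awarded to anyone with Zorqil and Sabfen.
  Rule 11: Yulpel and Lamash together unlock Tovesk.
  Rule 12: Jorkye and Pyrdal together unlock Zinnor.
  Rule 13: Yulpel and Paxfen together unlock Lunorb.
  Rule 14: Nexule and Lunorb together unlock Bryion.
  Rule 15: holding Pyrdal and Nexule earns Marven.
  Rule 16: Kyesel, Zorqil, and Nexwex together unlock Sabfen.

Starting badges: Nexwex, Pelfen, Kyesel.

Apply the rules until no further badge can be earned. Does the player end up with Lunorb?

No

Lunorb would need Yulpel and Paxfen (Rule 13), but Paxfen is never earned.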